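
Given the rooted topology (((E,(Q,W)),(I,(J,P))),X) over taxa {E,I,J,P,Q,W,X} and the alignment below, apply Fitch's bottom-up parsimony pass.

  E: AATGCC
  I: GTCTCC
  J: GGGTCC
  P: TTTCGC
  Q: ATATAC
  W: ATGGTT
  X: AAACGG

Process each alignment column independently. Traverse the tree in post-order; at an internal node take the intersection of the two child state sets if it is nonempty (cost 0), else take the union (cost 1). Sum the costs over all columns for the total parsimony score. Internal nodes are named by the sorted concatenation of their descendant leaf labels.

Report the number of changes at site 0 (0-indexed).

site 0, node QW: Q={A} ∩ W={A} → {A} (+0)
site 0, node EQW: E={A} ∩ QW={A} → {A} (+0)
site 0, node JP: J={G} ∪ P={T} → {G,T} (+1)
site 0, node IJP: I={G} ∩ JP={G,T} → {G} (+0)
site 0, node EIJPQW: EQW={A} ∪ IJP={G} → {A,G} (+1)
site 0, node EIJPQWX: EIJPQW={A,G} ∩ X={A} → {A} (+0)
site 1, node QW: Q={T} ∩ W={T} → {T} (+0)
site 1, node EQW: E={A} ∪ QW={T} → {A,T} (+1)
site 1, node JP: J={G} ∪ P={T} → {G,T} (+1)
site 1, node IJP: I={T} ∩ JP={G,T} → {T} (+0)
site 1, node EIJPQW: EQW={A,T} ∩ IJP={T} → {T} (+0)
site 1, node EIJPQWX: EIJPQW={T} ∪ X={A} → {A,T} (+1)
site 2, node QW: Q={A} ∪ W={G} → {A,G} (+1)
site 2, node EQW: E={T} ∪ QW={A,G} → {A,G,T} (+1)
site 2, node JP: J={G} ∪ P={T} → {G,T} (+1)
site 2, node IJP: I={C} ∪ JP={G,T} → {C,G,T} (+1)
site 2, node EIJPQW: EQW={A,G,T} ∩ IJP={C,G,T} → {G,T} (+0)
site 2, node EIJPQWX: EIJPQW={G,T} ∪ X={A} → {A,G,T} (+1)
site 3, node QW: Q={T} ∪ W={G} → {G,T} (+1)
site 3, node EQW: E={G} ∩ QW={G,T} → {G} (+0)
site 3, node JP: J={T} ∪ P={C} → {C,T} (+1)
site 3, node IJP: I={T} ∩ JP={C,T} → {T} (+0)
site 3, node EIJPQW: EQW={G} ∪ IJP={T} → {G,T} (+1)
site 3, node EIJPQWX: EIJPQW={G,T} ∪ X={C} → {C,G,T} (+1)
site 4, node QW: Q={A} ∪ W={T} → {A,T} (+1)
site 4, node EQW: E={C} ∪ QW={A,T} → {A,C,T} (+1)
site 4, node JP: J={C} ∪ P={G} → {C,G} (+1)
site 4, node IJP: I={C} ∩ JP={C,G} → {C} (+0)
site 4, node EIJPQW: EQW={A,C,T} ∩ IJP={C} → {C} (+0)
site 4, node EIJPQWX: EIJPQW={C} ∪ X={G} → {C,G} (+1)
site 5, node QW: Q={C} ∪ W={T} → {C,T} (+1)
site 5, node EQW: E={C} ∩ QW={C,T} → {C} (+0)
site 5, node JP: J={C} ∩ P={C} → {C} (+0)
site 5, node IJP: I={C} ∩ JP={C} → {C} (+0)
site 5, node EIJPQW: EQW={C} ∩ IJP={C} → {C} (+0)
site 5, node EIJPQWX: EIJPQW={C} ∪ X={G} → {C,G} (+1)
per-site changes: [2, 3, 5, 4, 4, 2]; total = 20

2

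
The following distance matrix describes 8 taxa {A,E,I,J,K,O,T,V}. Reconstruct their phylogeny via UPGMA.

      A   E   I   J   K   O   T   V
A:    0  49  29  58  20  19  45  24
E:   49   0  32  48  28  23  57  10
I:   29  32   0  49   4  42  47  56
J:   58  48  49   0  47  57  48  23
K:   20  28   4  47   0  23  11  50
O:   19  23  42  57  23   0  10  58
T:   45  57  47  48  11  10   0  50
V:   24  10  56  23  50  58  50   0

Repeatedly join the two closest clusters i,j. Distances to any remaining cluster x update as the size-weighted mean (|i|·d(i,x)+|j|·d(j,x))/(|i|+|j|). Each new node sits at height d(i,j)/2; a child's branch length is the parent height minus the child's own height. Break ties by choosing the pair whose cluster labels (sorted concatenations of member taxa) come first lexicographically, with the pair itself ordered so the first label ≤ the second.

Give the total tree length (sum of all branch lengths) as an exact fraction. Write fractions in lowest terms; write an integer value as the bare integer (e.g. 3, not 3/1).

6199/60

1. join I+K (d=4) ⇒ IK; edges |I|=2, |K|=2
  updated: d(A,IK)=49/2, d(E,IK)=30, d(IK,J)=48, d(IK,O)=65/2, d(IK,T)=29, d(IK,V)=53
2. join E+V (d=10) ⇒ EV; edges |E|=5, |V|=5
  updated: d(A,EV)=73/2, d(EV,IK)=83/2, d(EV,J)=71/2, d(EV,O)=81/2, d(EV,T)=107/2
3. join O+T (d=10) ⇒ OT; edges |O|=5, |T|=5
  updated: d(A,OT)=32, d(EV,OT)=47, d(IK,OT)=123/4, d(J,OT)=105/2
4. join A+IK (d=49/2) ⇒ AIK; edges |A|=49/4, |IK|=41/4
  updated: d(AIK,EV)=239/6, d(AIK,J)=154/3, d(AIK,OT)=187/6
5. join AIK+OT (d=187/6) ⇒ AIKOT; edges |AIK|=10/3, |OT|=127/12
  updated: d(AIKOT,EV)=427/10, d(AIKOT,J)=259/5
6. join EV+J (d=71/2) ⇒ EJV; edges |EV|=51/4, |J|=71/4
  updated: d(AIKOT,EJV)=686/15
7. join AIKOT+EJV (d=686/15) ⇒ AEIJKOTV; edges |AIKOT|=437/60, |EJV|=307/60
final tree: (((A:49/4,(I:2,K:2):41/4):10/3,(O:5,T:5):127/12):437/60,((E:5,V:5):51/4,J:71/4):307/60)
total length: 6199/60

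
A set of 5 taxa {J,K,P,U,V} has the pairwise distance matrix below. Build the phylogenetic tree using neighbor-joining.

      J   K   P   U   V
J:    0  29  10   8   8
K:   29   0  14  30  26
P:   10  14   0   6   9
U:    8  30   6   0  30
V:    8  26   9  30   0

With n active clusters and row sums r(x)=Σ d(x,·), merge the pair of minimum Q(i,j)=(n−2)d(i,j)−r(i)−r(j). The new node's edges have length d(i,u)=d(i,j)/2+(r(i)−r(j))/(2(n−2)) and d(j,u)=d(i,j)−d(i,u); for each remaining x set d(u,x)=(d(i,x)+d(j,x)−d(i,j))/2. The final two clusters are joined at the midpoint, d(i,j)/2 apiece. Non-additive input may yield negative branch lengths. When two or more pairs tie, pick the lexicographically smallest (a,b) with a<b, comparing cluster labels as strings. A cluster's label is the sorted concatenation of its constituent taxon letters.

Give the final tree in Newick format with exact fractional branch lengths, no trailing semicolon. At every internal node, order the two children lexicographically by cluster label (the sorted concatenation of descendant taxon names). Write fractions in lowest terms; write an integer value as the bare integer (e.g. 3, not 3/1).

((((J:5/6,U:43/6):49/8,V:71/8):13/8,K:133/8):-21/16,P:-21/16)

iteration 1: select J,U (d=8, Q=-105); attach at lengths (5/6, 43/6); label the merged cluster JU
  updated: d(JU,K)=51/2, d(JU,P)=4, d(JU,V)=15
iteration 2: select JU,V (d=15, Q=-129/2); attach at lengths (49/8, 71/8); label the merged cluster JUV
  updated: d(JUV,K)=73/4, d(JUV,P)=-1
iteration 3: select JUV,K (d=73/4, Q=-125/4); attach at lengths (13/8, 133/8); label the merged cluster JKUV
  updated: d(JKUV,P)=-21/8
iteration 4: select JKUV,P (d=-21/8); attach at lengths (-21/16, -21/16); label the merged cluster JKPUV
final tree: ((((J:5/6,U:43/6):49/8,V:71/8):13/8,K:133/8):-21/16,P:-21/16)
total length: 309/8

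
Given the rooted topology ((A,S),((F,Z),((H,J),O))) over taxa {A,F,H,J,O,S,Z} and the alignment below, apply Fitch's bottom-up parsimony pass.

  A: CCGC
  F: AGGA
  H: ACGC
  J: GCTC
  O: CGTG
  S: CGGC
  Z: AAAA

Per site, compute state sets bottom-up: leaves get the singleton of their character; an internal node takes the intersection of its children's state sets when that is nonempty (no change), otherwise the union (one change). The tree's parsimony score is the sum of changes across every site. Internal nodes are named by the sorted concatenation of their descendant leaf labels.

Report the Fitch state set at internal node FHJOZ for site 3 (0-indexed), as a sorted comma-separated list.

A,C,G

site 0, node AS: A={C} ∩ S={C} → {C} (+0)
site 0, node FZ: F={A} ∩ Z={A} → {A} (+0)
site 0, node HJ: H={A} ∪ J={G} → {A,G} (+1)
site 0, node HJO: HJ={A,G} ∪ O={C} → {A,C,G} (+1)
site 0, node FHJOZ: FZ={A} ∩ HJO={A,C,G} → {A} (+0)
site 0, node AFHJOSZ: AS={C} ∪ FHJOZ={A} → {A,C} (+1)
site 1, node AS: A={C} ∪ S={G} → {C,G} (+1)
site 1, node FZ: F={G} ∪ Z={A} → {A,G} (+1)
site 1, node HJ: H={C} ∩ J={C} → {C} (+0)
site 1, node HJO: HJ={C} ∪ O={G} → {C,G} (+1)
site 1, node FHJOZ: FZ={A,G} ∩ HJO={C,G} → {G} (+0)
site 1, node AFHJOSZ: AS={C,G} ∩ FHJOZ={G} → {G} (+0)
site 2, node AS: A={G} ∩ S={G} → {G} (+0)
site 2, node FZ: F={G} ∪ Z={A} → {A,G} (+1)
site 2, node HJ: H={G} ∪ J={T} → {G,T} (+1)
site 2, node HJO: HJ={G,T} ∩ O={T} → {T} (+0)
site 2, node FHJOZ: FZ={A,G} ∪ HJO={T} → {A,G,T} (+1)
site 2, node AFHJOSZ: AS={G} ∩ FHJOZ={A,G,T} → {G} (+0)
site 3, node AS: A={C} ∩ S={C} → {C} (+0)
site 3, node FZ: F={A} ∩ Z={A} → {A} (+0)
site 3, node HJ: H={C} ∩ J={C} → {C} (+0)
site 3, node HJO: HJ={C} ∪ O={G} → {C,G} (+1)
site 3, node FHJOZ: FZ={A} ∪ HJO={C,G} → {A,C,G} (+1)
site 3, node AFHJOSZ: AS={C} ∩ FHJOZ={A,C,G} → {C} (+0)
per-site changes: [3, 3, 3, 2]; total = 11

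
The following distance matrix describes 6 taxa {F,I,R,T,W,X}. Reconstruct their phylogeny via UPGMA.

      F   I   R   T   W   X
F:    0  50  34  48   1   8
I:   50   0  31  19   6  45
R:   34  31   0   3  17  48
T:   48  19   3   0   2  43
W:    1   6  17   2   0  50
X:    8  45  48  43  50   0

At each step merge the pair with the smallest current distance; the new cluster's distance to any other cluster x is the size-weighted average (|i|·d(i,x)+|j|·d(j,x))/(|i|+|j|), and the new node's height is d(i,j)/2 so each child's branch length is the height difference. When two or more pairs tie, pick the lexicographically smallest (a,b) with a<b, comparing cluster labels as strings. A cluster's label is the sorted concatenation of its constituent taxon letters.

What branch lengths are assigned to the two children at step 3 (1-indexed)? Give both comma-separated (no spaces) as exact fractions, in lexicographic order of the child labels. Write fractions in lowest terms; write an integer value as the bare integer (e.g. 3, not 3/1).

iteration 1: select F,W (d=1); attach at lengths (1/2, 1/2); label the merged cluster FW
  updated: d(FW,I)=28, d(FW,R)=51/2, d(FW,T)=25, d(FW,X)=29
iteration 2: select R,T (d=3); attach at lengths (3/2, 3/2); label the merged cluster RT
  updated: d(FW,RT)=101/4, d(I,RT)=25, d(RT,X)=91/2
iteration 3: select I,RT (d=25); attach at lengths (25/2, 11); label the merged cluster IRT
  updated: d(FW,IRT)=157/6, d(IRT,X)=136/3
iteration 4: select FW,IRT (d=157/6); attach at lengths (151/12, 7/12); label the merged cluster FIRTW
  updated: d(FIRTW,X)=194/5
iteration 5: select FIRTW,X (d=194/5); attach at lengths (379/60, 97/5); label the merged cluster FIRTWX
final tree: (((F:1/2,W:1/2):151/12,(I:25/2,(R:3/2,T:3/2):11):7/12):379/60,X:97/5)
total length: 3983/60

25/2,11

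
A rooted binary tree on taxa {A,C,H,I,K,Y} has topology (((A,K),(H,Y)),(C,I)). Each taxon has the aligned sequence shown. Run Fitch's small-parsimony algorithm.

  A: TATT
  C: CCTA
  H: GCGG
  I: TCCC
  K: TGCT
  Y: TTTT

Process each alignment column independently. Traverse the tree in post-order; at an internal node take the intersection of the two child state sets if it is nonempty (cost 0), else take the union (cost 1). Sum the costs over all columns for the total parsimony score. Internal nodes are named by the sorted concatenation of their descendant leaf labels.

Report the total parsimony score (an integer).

11

AK@0: {T} ∩ {T} = {T} (intersection, +0)
HY@0: {G} ∪ {T} = {G,T} (union, +1)
AHKY@0: {T} ∩ {G,T} = {T} (intersection, +0)
CI@0: {C} ∪ {T} = {C,T} (union, +1)
ACHIKY@0: {T} ∩ {C,T} = {T} (intersection, +0)
AK@1: {A} ∪ {G} = {A,G} (union, +1)
HY@1: {C} ∪ {T} = {C,T} (union, +1)
AHKY@1: {A,G} ∪ {C,T} = {A,C,G,T} (union, +1)
CI@1: {C} ∩ {C} = {C} (intersection, +0)
ACHIKY@1: {A,C,G,T} ∩ {C} = {C} (intersection, +0)
AK@2: {T} ∪ {C} = {C,T} (union, +1)
HY@2: {G} ∪ {T} = {G,T} (union, +1)
AHKY@2: {C,T} ∩ {G,T} = {T} (intersection, +0)
CI@2: {T} ∪ {C} = {C,T} (union, +1)
ACHIKY@2: {T} ∩ {C,T} = {T} (intersection, +0)
AK@3: {T} ∩ {T} = {T} (intersection, +0)
HY@3: {G} ∪ {T} = {G,T} (union, +1)
AHKY@3: {T} ∩ {G,T} = {T} (intersection, +0)
CI@3: {A} ∪ {C} = {A,C} (union, +1)
ACHIKY@3: {T} ∪ {A,C} = {A,C,T} (union, +1)
per-site changes: [2, 3, 3, 3]; total = 11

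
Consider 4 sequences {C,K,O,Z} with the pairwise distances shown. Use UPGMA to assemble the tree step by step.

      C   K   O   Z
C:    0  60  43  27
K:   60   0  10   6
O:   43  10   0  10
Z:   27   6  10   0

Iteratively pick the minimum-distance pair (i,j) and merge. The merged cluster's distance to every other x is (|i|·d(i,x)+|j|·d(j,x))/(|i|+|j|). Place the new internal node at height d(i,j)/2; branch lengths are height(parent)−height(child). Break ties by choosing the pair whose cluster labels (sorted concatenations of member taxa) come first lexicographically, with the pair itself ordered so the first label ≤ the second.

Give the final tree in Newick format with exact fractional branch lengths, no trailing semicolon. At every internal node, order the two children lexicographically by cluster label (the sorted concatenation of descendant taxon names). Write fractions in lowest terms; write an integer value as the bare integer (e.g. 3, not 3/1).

iteration 1: select K,Z (d=6); attach at lengths (3, 3); label the merged cluster KZ
  updated: d(C,KZ)=87/2, d(KZ,O)=10
iteration 2: select KZ,O (d=10); attach at lengths (2, 5); label the merged cluster KOZ
  updated: d(C,KOZ)=130/3
iteration 3: select C,KOZ (d=130/3); attach at lengths (65/3, 50/3); label the merged cluster CKOZ
final tree: (C:65/3,((K:3,Z:3):2,O:5):50/3)
total length: 154/3

(C:65/3,((K:3,Z:3):2,O:5):50/3)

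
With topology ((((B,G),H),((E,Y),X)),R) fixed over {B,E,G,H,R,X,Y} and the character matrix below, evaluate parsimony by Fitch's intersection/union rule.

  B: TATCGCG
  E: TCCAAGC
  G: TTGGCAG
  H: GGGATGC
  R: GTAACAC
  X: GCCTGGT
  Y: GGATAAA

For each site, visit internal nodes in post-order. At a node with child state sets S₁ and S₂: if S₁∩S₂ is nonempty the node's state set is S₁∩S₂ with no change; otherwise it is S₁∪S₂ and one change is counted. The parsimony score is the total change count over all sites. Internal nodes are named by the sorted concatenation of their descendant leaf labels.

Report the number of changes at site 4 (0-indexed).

site 0, node BG: B={T} ∩ G={T} → {T} (+0)
site 0, node BGH: BG={T} ∪ H={G} → {G,T} (+1)
site 0, node EY: E={T} ∪ Y={G} → {G,T} (+1)
site 0, node EXY: EY={G,T} ∩ X={G} → {G} (+0)
site 0, node BEGHXY: BGH={G,T} ∩ EXY={G} → {G} (+0)
site 0, node BEGHRXY: BEGHXY={G} ∩ R={G} → {G} (+0)
site 1, node BG: B={A} ∪ G={T} → {A,T} (+1)
site 1, node BGH: BG={A,T} ∪ H={G} → {A,G,T} (+1)
site 1, node EY: E={C} ∪ Y={G} → {C,G} (+1)
site 1, node EXY: EY={C,G} ∩ X={C} → {C} (+0)
site 1, node BEGHXY: BGH={A,G,T} ∪ EXY={C} → {A,C,G,T} (+1)
site 1, node BEGHRXY: BEGHXY={A,C,G,T} ∩ R={T} → {T} (+0)
site 2, node BG: B={T} ∪ G={G} → {G,T} (+1)
site 2, node BGH: BG={G,T} ∩ H={G} → {G} (+0)
site 2, node EY: E={C} ∪ Y={A} → {A,C} (+1)
site 2, node EXY: EY={A,C} ∩ X={C} → {C} (+0)
site 2, node BEGHXY: BGH={G} ∪ EXY={C} → {C,G} (+1)
site 2, node BEGHRXY: BEGHXY={C,G} ∪ R={A} → {A,C,G} (+1)
site 3, node BG: B={C} ∪ G={G} → {C,G} (+1)
site 3, node BGH: BG={C,G} ∪ H={A} → {A,C,G} (+1)
site 3, node EY: E={A} ∪ Y={T} → {A,T} (+1)
site 3, node EXY: EY={A,T} ∩ X={T} → {T} (+0)
site 3, node BEGHXY: BGH={A,C,G} ∪ EXY={T} → {A,C,G,T} (+1)
site 3, node BEGHRXY: BEGHXY={A,C,G,T} ∩ R={A} → {A} (+0)
site 4, node BG: B={G} ∪ G={C} → {C,G} (+1)
site 4, node BGH: BG={C,G} ∪ H={T} → {C,G,T} (+1)
site 4, node EY: E={A} ∩ Y={A} → {A} (+0)
site 4, node EXY: EY={A} ∪ X={G} → {A,G} (+1)
site 4, node BEGHXY: BGH={C,G,T} ∩ EXY={A,G} → {G} (+0)
site 4, node BEGHRXY: BEGHXY={G} ∪ R={C} → {C,G} (+1)
site 5, node BG: B={C} ∪ G={A} → {A,C} (+1)
site 5, node BGH: BG={A,C} ∪ H={G} → {A,C,G} (+1)
site 5, node EY: E={G} ∪ Y={A} → {A,G} (+1)
site 5, node EXY: EY={A,G} ∩ X={G} → {G} (+0)
site 5, node BEGHXY: BGH={A,C,G} ∩ EXY={G} → {G} (+0)
site 5, node BEGHRXY: BEGHXY={G} ∪ R={A} → {A,G} (+1)
site 6, node BG: B={G} ∩ G={G} → {G} (+0)
site 6, node BGH: BG={G} ∪ H={C} → {C,G} (+1)
site 6, node EY: E={C} ∪ Y={A} → {A,C} (+1)
site 6, node EXY: EY={A,C} ∪ X={T} → {A,C,T} (+1)
site 6, node BEGHXY: BGH={C,G} ∩ EXY={A,C,T} → {C} (+0)
site 6, node BEGHRXY: BEGHXY={C} ∩ R={C} → {C} (+0)
per-site changes: [2, 4, 4, 4, 4, 4, 3]; total = 25

4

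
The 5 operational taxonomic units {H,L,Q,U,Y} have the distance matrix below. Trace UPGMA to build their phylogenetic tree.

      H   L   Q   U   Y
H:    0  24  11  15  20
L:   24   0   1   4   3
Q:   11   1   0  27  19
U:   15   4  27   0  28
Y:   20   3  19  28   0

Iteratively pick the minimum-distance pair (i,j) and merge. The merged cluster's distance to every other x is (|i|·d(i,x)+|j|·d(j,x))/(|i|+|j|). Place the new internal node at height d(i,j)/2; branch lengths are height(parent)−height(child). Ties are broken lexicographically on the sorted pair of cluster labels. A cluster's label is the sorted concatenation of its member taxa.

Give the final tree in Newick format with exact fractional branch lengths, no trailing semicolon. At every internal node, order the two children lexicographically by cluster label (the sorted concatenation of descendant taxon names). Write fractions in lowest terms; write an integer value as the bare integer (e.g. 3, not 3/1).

step 1: merge (L,Q) at d=1; branch lengths L→1/2, Q→1/2; new cluster LQ
  updated: d(H,LQ)=35/2, d(LQ,U)=31/2, d(LQ,Y)=11
step 2: merge (LQ,Y) at d=11; branch lengths LQ→5, Y→11/2; new cluster LQY
  updated: d(H,LQY)=55/3, d(LQY,U)=59/3
step 3: merge (H,U) at d=15; branch lengths H→15/2, U→15/2; new cluster HU
  updated: d(HU,LQY)=19
step 4: merge (HU,LQY) at d=19; branch lengths HU→2, LQY→4; new cluster HLQUY
final tree: ((H:15/2,U:15/2):2,((L:1/2,Q:1/2):5,Y:11/2):4)
total length: 65/2

((H:15/2,U:15/2):2,((L:1/2,Q:1/2):5,Y:11/2):4)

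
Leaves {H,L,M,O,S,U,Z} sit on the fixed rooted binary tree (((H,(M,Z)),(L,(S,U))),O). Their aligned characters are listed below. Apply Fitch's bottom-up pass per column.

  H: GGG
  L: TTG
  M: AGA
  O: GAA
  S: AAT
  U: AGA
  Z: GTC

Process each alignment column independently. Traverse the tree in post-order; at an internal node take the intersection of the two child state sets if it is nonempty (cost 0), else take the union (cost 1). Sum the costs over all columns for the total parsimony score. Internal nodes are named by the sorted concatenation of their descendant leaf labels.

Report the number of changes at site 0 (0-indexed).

site 0, node MZ: M={A} ∪ Z={G} → {A,G} (+1)
site 0, node HMZ: H={G} ∩ MZ={A,G} → {G} (+0)
site 0, node SU: S={A} ∩ U={A} → {A} (+0)
site 0, node LSU: L={T} ∪ SU={A} → {A,T} (+1)
site 0, node HLMSUZ: HMZ={G} ∪ LSU={A,T} → {A,G,T} (+1)
site 0, node HLMOSUZ: HLMSUZ={A,G,T} ∩ O={G} → {G} (+0)
site 1, node MZ: M={G} ∪ Z={T} → {G,T} (+1)
site 1, node HMZ: H={G} ∩ MZ={G,T} → {G} (+0)
site 1, node SU: S={A} ∪ U={G} → {A,G} (+1)
site 1, node LSU: L={T} ∪ SU={A,G} → {A,G,T} (+1)
site 1, node HLMSUZ: HMZ={G} ∩ LSU={A,G,T} → {G} (+0)
site 1, node HLMOSUZ: HLMSUZ={G} ∪ O={A} → {A,G} (+1)
site 2, node MZ: M={A} ∪ Z={C} → {A,C} (+1)
site 2, node HMZ: H={G} ∪ MZ={A,C} → {A,C,G} (+1)
site 2, node SU: S={T} ∪ U={A} → {A,T} (+1)
site 2, node LSU: L={G} ∪ SU={A,T} → {A,G,T} (+1)
site 2, node HLMSUZ: HMZ={A,C,G} ∩ LSU={A,G,T} → {A,G} (+0)
site 2, node HLMOSUZ: HLMSUZ={A,G} ∩ O={A} → {A} (+0)
per-site changes: [3, 4, 4]; total = 11

3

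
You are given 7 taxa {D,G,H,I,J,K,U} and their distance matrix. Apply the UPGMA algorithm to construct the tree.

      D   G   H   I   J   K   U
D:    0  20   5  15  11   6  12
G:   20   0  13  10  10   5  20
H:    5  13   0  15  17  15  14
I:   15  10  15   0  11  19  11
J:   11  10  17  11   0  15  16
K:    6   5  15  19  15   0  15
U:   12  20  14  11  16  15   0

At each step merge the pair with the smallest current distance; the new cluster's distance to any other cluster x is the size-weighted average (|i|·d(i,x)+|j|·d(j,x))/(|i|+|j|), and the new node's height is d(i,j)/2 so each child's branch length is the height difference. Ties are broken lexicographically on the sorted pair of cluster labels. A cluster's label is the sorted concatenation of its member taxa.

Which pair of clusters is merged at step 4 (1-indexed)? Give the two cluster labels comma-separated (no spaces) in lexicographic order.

DH,U

step 1: merge (D,H) at d=5; branch lengths D→5/2, H→5/2; new cluster DH
  updated: d(DH,G)=33/2, d(DH,I)=15, d(DH,J)=14, d(DH,K)=21/2, d(DH,U)=13
step 2: merge (G,K) at d=5; branch lengths G→5/2, K→5/2; new cluster GK
  updated: d(DH,GK)=27/2, d(GK,I)=29/2, d(GK,J)=25/2, d(GK,U)=35/2
step 3: merge (I,J) at d=11; branch lengths I→11/2, J→11/2; new cluster IJ
  updated: d(DH,IJ)=29/2, d(GK,IJ)=27/2, d(IJ,U)=27/2
step 4: merge (DH,U) at d=13; branch lengths DH→4, U→13/2; new cluster DHU
  updated: d(DHU,GK)=89/6, d(DHU,IJ)=85/6
step 5: merge (GK,IJ) at d=27/2; branch lengths GK→17/4, IJ→5/4; new cluster GIJK
  updated: d(DHU,GIJK)=29/2
step 6: merge (DHU,GIJK) at d=29/2; branch lengths DHU→3/4, GIJK→1/2; new cluster DGHIJKU
final tree: (((D:5/2,H:5/2):4,U:13/2):3/4,((G:5/2,K:5/2):17/4,(I:11/2,J:11/2):5/4):1/2)
total length: 153/4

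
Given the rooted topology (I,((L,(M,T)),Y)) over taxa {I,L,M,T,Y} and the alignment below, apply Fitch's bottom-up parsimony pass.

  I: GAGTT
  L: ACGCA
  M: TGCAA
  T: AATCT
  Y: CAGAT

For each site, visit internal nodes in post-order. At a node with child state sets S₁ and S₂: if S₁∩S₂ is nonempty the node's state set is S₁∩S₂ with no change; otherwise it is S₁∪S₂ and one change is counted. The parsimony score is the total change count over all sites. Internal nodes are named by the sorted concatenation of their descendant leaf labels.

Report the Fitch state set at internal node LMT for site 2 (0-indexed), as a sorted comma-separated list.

MT@0: {T} ∪ {A} = {A,T} (union, +1)
LMT@0: {A} ∩ {A,T} = {A} (intersection, +0)
LMTY@0: {A} ∪ {C} = {A,C} (union, +1)
ILMTY@0: {G} ∪ {A,C} = {A,C,G} (union, +1)
MT@1: {G} ∪ {A} = {A,G} (union, +1)
LMT@1: {C} ∪ {A,G} = {A,C,G} (union, +1)
LMTY@1: {A,C,G} ∩ {A} = {A} (intersection, +0)
ILMTY@1: {A} ∩ {A} = {A} (intersection, +0)
MT@2: {C} ∪ {T} = {C,T} (union, +1)
LMT@2: {G} ∪ {C,T} = {C,G,T} (union, +1)
LMTY@2: {C,G,T} ∩ {G} = {G} (intersection, +0)
ILMTY@2: {G} ∩ {G} = {G} (intersection, +0)
MT@3: {A} ∪ {C} = {A,C} (union, +1)
LMT@3: {C} ∩ {A,C} = {C} (intersection, +0)
LMTY@3: {C} ∪ {A} = {A,C} (union, +1)
ILMTY@3: {T} ∪ {A,C} = {A,C,T} (union, +1)
MT@4: {A} ∪ {T} = {A,T} (union, +1)
LMT@4: {A} ∩ {A,T} = {A} (intersection, +0)
LMTY@4: {A} ∪ {T} = {A,T} (union, +1)
ILMTY@4: {T} ∩ {A,T} = {T} (intersection, +0)
per-site changes: [3, 2, 2, 3, 2]; total = 12

C,G,T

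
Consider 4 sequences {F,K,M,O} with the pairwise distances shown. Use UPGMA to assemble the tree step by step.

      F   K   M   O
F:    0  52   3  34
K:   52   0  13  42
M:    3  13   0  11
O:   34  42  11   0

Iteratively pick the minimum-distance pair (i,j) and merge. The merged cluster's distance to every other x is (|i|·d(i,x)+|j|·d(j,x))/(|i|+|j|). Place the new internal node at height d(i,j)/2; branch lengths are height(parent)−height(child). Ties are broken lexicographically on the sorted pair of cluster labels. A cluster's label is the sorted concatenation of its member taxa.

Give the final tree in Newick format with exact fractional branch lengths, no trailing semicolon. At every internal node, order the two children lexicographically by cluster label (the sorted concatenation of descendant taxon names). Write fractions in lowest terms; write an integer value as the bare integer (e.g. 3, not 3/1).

(((F:3/2,M:3/2):39/4,O:45/4):79/12,K:107/6)

step 1: merge (F,M) at d=3; branch lengths F→3/2, M→3/2; new cluster FM
  updated: d(FM,K)=65/2, d(FM,O)=45/2
step 2: merge (FM,O) at d=45/2; branch lengths FM→39/4, O→45/4; new cluster FMO
  updated: d(FMO,K)=107/3
step 3: merge (FMO,K) at d=107/3; branch lengths FMO→79/12, K→107/6; new cluster FKMO
final tree: (((F:3/2,M:3/2):39/4,O:45/4):79/12,K:107/6)
total length: 581/12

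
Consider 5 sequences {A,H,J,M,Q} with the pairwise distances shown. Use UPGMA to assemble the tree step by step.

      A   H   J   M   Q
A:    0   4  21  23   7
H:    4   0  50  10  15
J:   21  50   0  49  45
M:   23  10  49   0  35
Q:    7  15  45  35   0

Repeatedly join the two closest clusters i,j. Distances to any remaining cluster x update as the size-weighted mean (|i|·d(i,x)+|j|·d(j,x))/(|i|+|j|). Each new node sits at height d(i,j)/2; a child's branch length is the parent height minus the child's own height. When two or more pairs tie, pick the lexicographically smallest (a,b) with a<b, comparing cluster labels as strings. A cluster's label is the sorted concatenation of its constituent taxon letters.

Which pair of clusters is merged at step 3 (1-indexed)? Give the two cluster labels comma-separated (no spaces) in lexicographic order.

AHQ,M

1. join A+H (d=4) ⇒ AH; edges |A|=2, |H|=2
  updated: d(AH,J)=71/2, d(AH,M)=33/2, d(AH,Q)=11
2. join AH+Q (d=11) ⇒ AHQ; edges |AH|=7/2, |Q|=11/2
  updated: d(AHQ,J)=116/3, d(AHQ,M)=68/3
3. join AHQ+M (d=68/3) ⇒ AHMQ; edges |AHQ|=35/6, |M|=34/3
  updated: d(AHMQ,J)=165/4
4. join AHMQ+J (d=165/4) ⇒ AHJMQ; edges |AHMQ|=223/24, |J|=165/8
final tree: ((((A:2,H:2):7/2,Q:11/2):35/6,M:34/3):223/24,J:165/8)
total length: 721/12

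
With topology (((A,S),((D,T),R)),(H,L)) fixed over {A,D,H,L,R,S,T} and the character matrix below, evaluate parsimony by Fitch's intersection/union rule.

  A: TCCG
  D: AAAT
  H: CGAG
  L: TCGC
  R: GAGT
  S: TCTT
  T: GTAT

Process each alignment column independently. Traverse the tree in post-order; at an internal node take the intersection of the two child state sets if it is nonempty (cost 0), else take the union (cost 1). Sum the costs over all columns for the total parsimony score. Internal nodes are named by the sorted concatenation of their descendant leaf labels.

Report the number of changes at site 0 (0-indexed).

AS@0: {T} ∩ {T} = {T} (intersection, +0)
DT@0: {A} ∪ {G} = {A,G} (union, +1)
DRT@0: {A,G} ∩ {G} = {G} (intersection, +0)
ADRST@0: {T} ∪ {G} = {G,T} (union, +1)
HL@0: {C} ∪ {T} = {C,T} (union, +1)
ADHLRST@0: {G,T} ∩ {C,T} = {T} (intersection, +0)
AS@1: {C} ∩ {C} = {C} (intersection, +0)
DT@1: {A} ∪ {T} = {A,T} (union, +1)
DRT@1: {A,T} ∩ {A} = {A} (intersection, +0)
ADRST@1: {C} ∪ {A} = {A,C} (union, +1)
HL@1: {G} ∪ {C} = {C,G} (union, +1)
ADHLRST@1: {A,C} ∩ {C,G} = {C} (intersection, +0)
AS@2: {C} ∪ {T} = {C,T} (union, +1)
DT@2: {A} ∩ {A} = {A} (intersection, +0)
DRT@2: {A} ∪ {G} = {A,G} (union, +1)
ADRST@2: {C,T} ∪ {A,G} = {A,C,G,T} (union, +1)
HL@2: {A} ∪ {G} = {A,G} (union, +1)
ADHLRST@2: {A,C,G,T} ∩ {A,G} = {A,G} (intersection, +0)
AS@3: {G} ∪ {T} = {G,T} (union, +1)
DT@3: {T} ∩ {T} = {T} (intersection, +0)
DRT@3: {T} ∩ {T} = {T} (intersection, +0)
ADRST@3: {G,T} ∩ {T} = {T} (intersection, +0)
HL@3: {G} ∪ {C} = {C,G} (union, +1)
ADHLRST@3: {T} ∪ {C,G} = {C,G,T} (union, +1)
per-site changes: [3, 3, 4, 3]; total = 13

3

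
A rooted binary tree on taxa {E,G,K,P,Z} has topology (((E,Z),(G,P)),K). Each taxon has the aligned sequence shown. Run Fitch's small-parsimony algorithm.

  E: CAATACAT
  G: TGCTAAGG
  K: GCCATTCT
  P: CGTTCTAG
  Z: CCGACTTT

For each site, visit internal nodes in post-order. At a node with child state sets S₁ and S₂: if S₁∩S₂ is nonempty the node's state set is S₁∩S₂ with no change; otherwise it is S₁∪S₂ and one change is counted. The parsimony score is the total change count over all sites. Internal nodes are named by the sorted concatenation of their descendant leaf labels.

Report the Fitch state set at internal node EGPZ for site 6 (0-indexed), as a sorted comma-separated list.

[col 0] EZ: children E:{C}, Z:{C} ∩→ {C}; cost 0
[col 0] GP: children G:{T}, P:{C} ∪→ {C,T}; cost 1
[col 0] EGPZ: children EZ:{C}, GP:{C,T} ∩→ {C}; cost 0
[col 0] EGKPZ: children EGPZ:{C}, K:{G} ∪→ {C,G}; cost 1
[col 1] EZ: children E:{A}, Z:{C} ∪→ {A,C}; cost 1
[col 1] GP: children G:{G}, P:{G} ∩→ {G}; cost 0
[col 1] EGPZ: children EZ:{A,C}, GP:{G} ∪→ {A,C,G}; cost 1
[col 1] EGKPZ: children EGPZ:{A,C,G}, K:{C} ∩→ {C}; cost 0
[col 2] EZ: children E:{A}, Z:{G} ∪→ {A,G}; cost 1
[col 2] GP: children G:{C}, P:{T} ∪→ {C,T}; cost 1
[col 2] EGPZ: children EZ:{A,G}, GP:{C,T} ∪→ {A,C,G,T}; cost 1
[col 2] EGKPZ: children EGPZ:{A,C,G,T}, K:{C} ∩→ {C}; cost 0
[col 3] EZ: children E:{T}, Z:{A} ∪→ {A,T}; cost 1
[col 3] GP: children G:{T}, P:{T} ∩→ {T}; cost 0
[col 3] EGPZ: children EZ:{A,T}, GP:{T} ∩→ {T}; cost 0
[col 3] EGKPZ: children EGPZ:{T}, K:{A} ∪→ {A,T}; cost 1
[col 4] EZ: children E:{A}, Z:{C} ∪→ {A,C}; cost 1
[col 4] GP: children G:{A}, P:{C} ∪→ {A,C}; cost 1
[col 4] EGPZ: children EZ:{A,C}, GP:{A,C} ∩→ {A,C}; cost 0
[col 4] EGKPZ: children EGPZ:{A,C}, K:{T} ∪→ {A,C,T}; cost 1
[col 5] EZ: children E:{C}, Z:{T} ∪→ {C,T}; cost 1
[col 5] GP: children G:{A}, P:{T} ∪→ {A,T}; cost 1
[col 5] EGPZ: children EZ:{C,T}, GP:{A,T} ∩→ {T}; cost 0
[col 5] EGKPZ: children EGPZ:{T}, K:{T} ∩→ {T}; cost 0
[col 6] EZ: children E:{A}, Z:{T} ∪→ {A,T}; cost 1
[col 6] GP: children G:{G}, P:{A} ∪→ {A,G}; cost 1
[col 6] EGPZ: children EZ:{A,T}, GP:{A,G} ∩→ {A}; cost 0
[col 6] EGKPZ: children EGPZ:{A}, K:{C} ∪→ {A,C}; cost 1
[col 7] EZ: children E:{T}, Z:{T} ∩→ {T}; cost 0
[col 7] GP: children G:{G}, P:{G} ∩→ {G}; cost 0
[col 7] EGPZ: children EZ:{T}, GP:{G} ∪→ {G,T}; cost 1
[col 7] EGKPZ: children EGPZ:{G,T}, K:{T} ∩→ {T}; cost 0
per-site changes: [2, 2, 3, 2, 3, 2, 3, 1]; total = 18

A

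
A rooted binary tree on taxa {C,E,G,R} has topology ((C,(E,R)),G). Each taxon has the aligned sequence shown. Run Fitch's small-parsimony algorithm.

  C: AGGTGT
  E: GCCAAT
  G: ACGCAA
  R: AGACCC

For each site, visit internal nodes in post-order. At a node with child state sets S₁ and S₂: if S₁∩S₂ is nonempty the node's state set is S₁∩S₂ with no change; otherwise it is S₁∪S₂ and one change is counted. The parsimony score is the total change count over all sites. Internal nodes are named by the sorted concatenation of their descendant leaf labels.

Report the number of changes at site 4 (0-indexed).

2

ER@0: {G} ∪ {A} = {A,G} (union, +1)
CER@0: {A} ∩ {A,G} = {A} (intersection, +0)
CEGR@0: {A} ∩ {A} = {A} (intersection, +0)
ER@1: {C} ∪ {G} = {C,G} (union, +1)
CER@1: {G} ∩ {C,G} = {G} (intersection, +0)
CEGR@1: {G} ∪ {C} = {C,G} (union, +1)
ER@2: {C} ∪ {A} = {A,C} (union, +1)
CER@2: {G} ∪ {A,C} = {A,C,G} (union, +1)
CEGR@2: {A,C,G} ∩ {G} = {G} (intersection, +0)
ER@3: {A} ∪ {C} = {A,C} (union, +1)
CER@3: {T} ∪ {A,C} = {A,C,T} (union, +1)
CEGR@3: {A,C,T} ∩ {C} = {C} (intersection, +0)
ER@4: {A} ∪ {C} = {A,C} (union, +1)
CER@4: {G} ∪ {A,C} = {A,C,G} (union, +1)
CEGR@4: {A,C,G} ∩ {A} = {A} (intersection, +0)
ER@5: {T} ∪ {C} = {C,T} (union, +1)
CER@5: {T} ∩ {C,T} = {T} (intersection, +0)
CEGR@5: {T} ∪ {A} = {A,T} (union, +1)
per-site changes: [1, 2, 2, 2, 2, 2]; total = 11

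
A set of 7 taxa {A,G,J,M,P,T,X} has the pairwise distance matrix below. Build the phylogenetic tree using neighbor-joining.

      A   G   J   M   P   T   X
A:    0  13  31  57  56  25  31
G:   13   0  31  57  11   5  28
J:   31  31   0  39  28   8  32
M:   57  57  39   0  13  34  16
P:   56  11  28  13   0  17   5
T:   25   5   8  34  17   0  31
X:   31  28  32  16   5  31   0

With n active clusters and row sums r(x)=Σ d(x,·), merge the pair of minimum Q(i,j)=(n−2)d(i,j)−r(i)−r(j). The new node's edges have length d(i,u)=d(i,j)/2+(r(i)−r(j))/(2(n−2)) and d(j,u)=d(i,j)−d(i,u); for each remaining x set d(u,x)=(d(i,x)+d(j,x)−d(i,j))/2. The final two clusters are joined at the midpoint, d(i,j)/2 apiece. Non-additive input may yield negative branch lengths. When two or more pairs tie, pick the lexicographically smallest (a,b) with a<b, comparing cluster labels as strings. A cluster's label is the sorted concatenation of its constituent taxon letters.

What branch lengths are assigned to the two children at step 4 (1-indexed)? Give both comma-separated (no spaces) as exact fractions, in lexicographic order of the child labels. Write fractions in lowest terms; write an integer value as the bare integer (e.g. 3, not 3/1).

557/32,-17/32

1. join A+G (d=13, Q=-293) ⇒ AG; edges |A|=133/10, |G|=-3/10
  updated: d(AG,J)=49/2, d(AG,M)=101/2, d(AG,P)=27, d(AG,T)=17/2, d(AG,X)=23
2. join AG+T (d=17/2, Q=-198) ⇒ AGT; edges |AG|=69/8, |T|=-1/8
  updated: d(AGT,J)=12, d(AGT,M)=38, d(AGT,P)=71/4, d(AGT,X)=91/4
3. join AGT+J (d=12, Q=-331/2) ⇒ AGJT; edges |AGT|=31/12, |J|=113/12
  updated: d(AGJT,M)=65/2, d(AGJT,P)=135/8, d(AGJT,X)=171/8
4. join AGJT+P (d=135/8, Q=-575/8) ⇒ AGJPT; edges |AGJT|=557/32, |P|=-17/32
  updated: d(AGJPT,M)=229/16, d(AGJPT,X)=19/4
5. join AGJPT+M (d=229/16, Q=-561/16) ⇒ AGJMPT; edges |AGJPT|=49/32, |M|=409/32
  updated: d(AGJMPT,X)=103/32
6. join AGJMPT+X (d=103/32) ⇒ AGJMPTX; edges |AGJMPT|=103/64, |X|=103/64
final tree: ((((((A:133/10,G:-3/10):69/8,T:-1/8):31/12,J:113/12):557/32,P:-17/32):49/32,M:409/32):103/64,X:103/64)
total length: 2173/32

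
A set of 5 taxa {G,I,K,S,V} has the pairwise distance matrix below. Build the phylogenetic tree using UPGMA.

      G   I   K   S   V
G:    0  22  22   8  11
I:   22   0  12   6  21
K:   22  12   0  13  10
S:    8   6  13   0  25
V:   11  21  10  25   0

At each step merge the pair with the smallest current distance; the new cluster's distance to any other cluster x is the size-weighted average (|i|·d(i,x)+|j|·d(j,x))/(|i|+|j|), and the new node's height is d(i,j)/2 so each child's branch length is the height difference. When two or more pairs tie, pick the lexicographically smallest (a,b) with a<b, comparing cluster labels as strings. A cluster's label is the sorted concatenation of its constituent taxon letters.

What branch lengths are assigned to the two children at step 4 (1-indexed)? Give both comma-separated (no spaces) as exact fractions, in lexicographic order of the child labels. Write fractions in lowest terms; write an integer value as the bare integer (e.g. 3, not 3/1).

iteration 1: select I,S (d=6); attach at lengths (3, 3); label the merged cluster IS
  updated: d(G,IS)=15, d(IS,K)=25/2, d(IS,V)=23
iteration 2: select K,V (d=10); attach at lengths (5, 5); label the merged cluster KV
  updated: d(G,KV)=33/2, d(IS,KV)=71/4
iteration 3: select G,IS (d=15); attach at lengths (15/2, 9/2); label the merged cluster GIS
  updated: d(GIS,KV)=52/3
iteration 4: select GIS,KV (d=52/3); attach at lengths (7/6, 11/3); label the merged cluster GIKSV
final tree: ((G:15/2,(I:3,S:3):9/2):7/6,(K:5,V:5):11/3)
total length: 197/6

7/6,11/3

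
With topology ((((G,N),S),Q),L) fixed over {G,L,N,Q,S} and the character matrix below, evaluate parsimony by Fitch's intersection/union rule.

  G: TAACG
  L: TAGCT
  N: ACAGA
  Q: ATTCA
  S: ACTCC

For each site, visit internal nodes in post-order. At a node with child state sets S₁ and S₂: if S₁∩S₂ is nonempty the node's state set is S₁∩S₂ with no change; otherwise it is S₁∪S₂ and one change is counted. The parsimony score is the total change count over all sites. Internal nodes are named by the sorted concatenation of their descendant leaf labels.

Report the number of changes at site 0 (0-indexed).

[col 0] GN: children G:{T}, N:{A} ∪→ {A,T}; cost 1
[col 0] GNS: children GN:{A,T}, S:{A} ∩→ {A}; cost 0
[col 0] GNQS: children GNS:{A}, Q:{A} ∩→ {A}; cost 0
[col 0] GLNQS: children GNQS:{A}, L:{T} ∪→ {A,T}; cost 1
[col 1] GN: children G:{A}, N:{C} ∪→ {A,C}; cost 1
[col 1] GNS: children GN:{A,C}, S:{C} ∩→ {C}; cost 0
[col 1] GNQS: children GNS:{C}, Q:{T} ∪→ {C,T}; cost 1
[col 1] GLNQS: children GNQS:{C,T}, L:{A} ∪→ {A,C,T}; cost 1
[col 2] GN: children G:{A}, N:{A} ∩→ {A}; cost 0
[col 2] GNS: children GN:{A}, S:{T} ∪→ {A,T}; cost 1
[col 2] GNQS: children GNS:{A,T}, Q:{T} ∩→ {T}; cost 0
[col 2] GLNQS: children GNQS:{T}, L:{G} ∪→ {G,T}; cost 1
[col 3] GN: children G:{C}, N:{G} ∪→ {C,G}; cost 1
[col 3] GNS: children GN:{C,G}, S:{C} ∩→ {C}; cost 0
[col 3] GNQS: children GNS:{C}, Q:{C} ∩→ {C}; cost 0
[col 3] GLNQS: children GNQS:{C}, L:{C} ∩→ {C}; cost 0
[col 4] GN: children G:{G}, N:{A} ∪→ {A,G}; cost 1
[col 4] GNS: children GN:{A,G}, S:{C} ∪→ {A,C,G}; cost 1
[col 4] GNQS: children GNS:{A,C,G}, Q:{A} ∩→ {A}; cost 0
[col 4] GLNQS: children GNQS:{A}, L:{T} ∪→ {A,T}; cost 1
per-site changes: [2, 3, 2, 1, 3]; total = 11

2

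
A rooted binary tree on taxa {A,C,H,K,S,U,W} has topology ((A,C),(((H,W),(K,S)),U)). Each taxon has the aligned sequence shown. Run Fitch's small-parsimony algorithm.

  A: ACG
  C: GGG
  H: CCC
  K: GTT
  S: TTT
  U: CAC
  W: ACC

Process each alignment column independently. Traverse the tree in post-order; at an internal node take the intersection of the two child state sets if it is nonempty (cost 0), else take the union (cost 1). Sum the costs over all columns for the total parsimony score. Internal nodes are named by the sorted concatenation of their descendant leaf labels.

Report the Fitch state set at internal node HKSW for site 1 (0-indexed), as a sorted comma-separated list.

[col 0] AC: children A:{A}, C:{G} ∪→ {A,G}; cost 1
[col 0] HW: children H:{C}, W:{A} ∪→ {A,C}; cost 1
[col 0] KS: children K:{G}, S:{T} ∪→ {G,T}; cost 1
[col 0] HKSW: children HW:{A,C}, KS:{G,T} ∪→ {A,C,G,T}; cost 1
[col 0] HKSUW: children HKSW:{A,C,G,T}, U:{C} ∩→ {C}; cost 0
[col 0] ACHKSUW: children AC:{A,G}, HKSUW:{C} ∪→ {A,C,G}; cost 1
[col 1] AC: children A:{C}, C:{G} ∪→ {C,G}; cost 1
[col 1] HW: children H:{C}, W:{C} ∩→ {C}; cost 0
[col 1] KS: children K:{T}, S:{T} ∩→ {T}; cost 0
[col 1] HKSW: children HW:{C}, KS:{T} ∪→ {C,T}; cost 1
[col 1] HKSUW: children HKSW:{C,T}, U:{A} ∪→ {A,C,T}; cost 1
[col 1] ACHKSUW: children AC:{C,G}, HKSUW:{A,C,T} ∩→ {C}; cost 0
[col 2] AC: children A:{G}, C:{G} ∩→ {G}; cost 0
[col 2] HW: children H:{C}, W:{C} ∩→ {C}; cost 0
[col 2] KS: children K:{T}, S:{T} ∩→ {T}; cost 0
[col 2] HKSW: children HW:{C}, KS:{T} ∪→ {C,T}; cost 1
[col 2] HKSUW: children HKSW:{C,T}, U:{C} ∩→ {C}; cost 0
[col 2] ACHKSUW: children AC:{G}, HKSUW:{C} ∪→ {C,G}; cost 1
per-site changes: [5, 3, 2]; total = 10

C,T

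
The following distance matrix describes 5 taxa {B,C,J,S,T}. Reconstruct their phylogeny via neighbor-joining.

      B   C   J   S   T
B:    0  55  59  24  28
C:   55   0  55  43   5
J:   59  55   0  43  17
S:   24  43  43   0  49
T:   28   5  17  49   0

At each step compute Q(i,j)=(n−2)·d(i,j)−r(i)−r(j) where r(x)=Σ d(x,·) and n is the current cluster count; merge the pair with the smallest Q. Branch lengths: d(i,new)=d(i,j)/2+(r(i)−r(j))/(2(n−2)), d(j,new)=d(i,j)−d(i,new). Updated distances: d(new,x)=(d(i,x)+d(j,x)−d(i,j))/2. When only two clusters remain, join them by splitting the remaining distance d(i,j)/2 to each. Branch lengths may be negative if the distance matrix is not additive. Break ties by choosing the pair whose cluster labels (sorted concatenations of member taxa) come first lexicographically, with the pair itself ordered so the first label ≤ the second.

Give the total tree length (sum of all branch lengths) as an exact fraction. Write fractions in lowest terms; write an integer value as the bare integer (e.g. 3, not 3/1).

iteration 1: select B,S (d=24, Q=-253); attach at lengths (79/6, 65/6); label the merged cluster BS
  updated: d(BS,C)=37, d(BS,J)=39, d(BS,T)=53/2
iteration 2: select BS,J (d=39, Q=-271/2); attach at lengths (139/8, 173/8); label the merged cluster BJS
  updated: d(BJS,C)=53/2, d(BJS,T)=9/4
iteration 3: select BJS,C (d=53/2, Q=-135/4); attach at lengths (95/8, 117/8); label the merged cluster BCJS
  updated: d(BCJS,T)=-77/8
iteration 4: select BCJS,T (d=-77/8); attach at lengths (-77/16, -77/16); label the merged cluster BCJST
final tree: ((((B:79/6,S:65/6):139/8,J:173/8):95/8,C:117/8):-77/16,T:-77/16)
total length: 639/8

639/8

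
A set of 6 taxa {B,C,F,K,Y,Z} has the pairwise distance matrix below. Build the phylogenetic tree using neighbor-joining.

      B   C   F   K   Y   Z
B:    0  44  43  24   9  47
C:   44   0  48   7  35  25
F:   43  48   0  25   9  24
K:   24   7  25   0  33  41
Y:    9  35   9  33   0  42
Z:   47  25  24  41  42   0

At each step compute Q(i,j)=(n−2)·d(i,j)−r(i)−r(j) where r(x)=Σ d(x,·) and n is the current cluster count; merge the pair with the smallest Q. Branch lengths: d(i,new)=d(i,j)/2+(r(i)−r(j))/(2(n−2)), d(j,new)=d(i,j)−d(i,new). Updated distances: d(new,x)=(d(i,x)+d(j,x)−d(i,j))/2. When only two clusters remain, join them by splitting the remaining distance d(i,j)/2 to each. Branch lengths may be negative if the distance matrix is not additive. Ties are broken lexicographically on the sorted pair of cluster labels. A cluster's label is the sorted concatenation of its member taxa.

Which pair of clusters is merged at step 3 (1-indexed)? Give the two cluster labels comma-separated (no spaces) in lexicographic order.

BY,CK

step 1: merge (C,K) at d=7, Q=-261; branch lengths C→57/8, K→-1/8; new cluster CK
  updated: d(B,CK)=61/2, d(CK,F)=33, d(CK,Y)=61/2, d(CK,Z)=59/2
step 2: merge (B,Y) at d=9, Q=-193; branch lengths B→11, Y→-2; new cluster BY
  updated: d(BY,CK)=26, d(BY,F)=43/2, d(BY,Z)=40
step 3: merge (BY,CK) at d=26, Q=-124; branch lengths BY→51/4, CK→53/4; new cluster BCKY
  updated: d(BCKY,F)=57/4, d(BCKY,Z)=87/4
step 4: merge (BCKY,F) at d=57/4, Q=-60; branch lengths BCKY→6, F→33/4; new cluster BCFKY
  updated: d(BCFKY,Z)=63/4
step 5: merge (BCFKY,Z) at d=63/4; branch lengths BCFKY→63/8, Z→63/8; new cluster BCFKYZ
final tree: ((((B:11,Y:-2):51/4,(C:57/8,K:-1/8):53/4):6,F:33/4):63/8,Z:63/8)
total length: 72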